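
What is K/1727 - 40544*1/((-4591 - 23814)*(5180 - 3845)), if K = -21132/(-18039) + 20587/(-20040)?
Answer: 606409838133389/526097282943031800 ≈ 0.0011527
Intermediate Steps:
K = 17372129/120500520 (K = -21132*(-1/18039) + 20587*(-1/20040) = 7044/6013 - 20587/20040 = 17372129/120500520 ≈ 0.14417)
K/1727 - 40544*1/((-4591 - 23814)*(5180 - 3845)) = (17372129/120500520)/1727 - 40544*1/((-4591 - 23814)*(5180 - 3845)) = (17372129/120500520)*(1/1727) - 40544/((-28405*1335)) = 17372129/208104398040 - 40544/(-37920675) = 17372129/208104398040 - 40544*(-1/37920675) = 17372129/208104398040 + 40544/37920675 = 606409838133389/526097282943031800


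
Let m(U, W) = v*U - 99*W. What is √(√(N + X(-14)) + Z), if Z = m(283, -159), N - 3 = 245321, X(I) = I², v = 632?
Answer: √(194597 + 12*√1705) ≈ 441.69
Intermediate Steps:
N = 245324 (N = 3 + 245321 = 245324)
m(U, W) = -99*W + 632*U (m(U, W) = 632*U - 99*W = -99*W + 632*U)
Z = 194597 (Z = -99*(-159) + 632*283 = 15741 + 178856 = 194597)
√(√(N + X(-14)) + Z) = √(√(245324 + (-14)²) + 194597) = √(√(245324 + 196) + 194597) = √(√245520 + 194597) = √(12*√1705 + 194597) = √(194597 + 12*√1705)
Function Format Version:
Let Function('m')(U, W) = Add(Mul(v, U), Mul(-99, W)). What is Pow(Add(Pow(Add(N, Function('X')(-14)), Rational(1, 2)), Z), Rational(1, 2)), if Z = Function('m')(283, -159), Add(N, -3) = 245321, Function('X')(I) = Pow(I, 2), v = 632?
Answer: Pow(Add(194597, Mul(12, Pow(1705, Rational(1, 2)))), Rational(1, 2)) ≈ 441.69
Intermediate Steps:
N = 245324 (N = Add(3, 245321) = 245324)
Function('m')(U, W) = Add(Mul(-99, W), Mul(632, U)) (Function('m')(U, W) = Add(Mul(632, U), Mul(-99, W)) = Add(Mul(-99, W), Mul(632, U)))
Z = 194597 (Z = Add(Mul(-99, -159), Mul(632, 283)) = Add(15741, 178856) = 194597)
Pow(Add(Pow(Add(N, Function('X')(-14)), Rational(1, 2)), Z), Rational(1, 2)) = Pow(Add(Pow(Add(245324, Pow(-14, 2)), Rational(1, 2)), 194597), Rational(1, 2)) = Pow(Add(Pow(Add(245324, 196), Rational(1, 2)), 194597), Rational(1, 2)) = Pow(Add(Pow(245520, Rational(1, 2)), 194597), Rational(1, 2)) = Pow(Add(Mul(12, Pow(1705, Rational(1, 2))), 194597), Rational(1, 2)) = Pow(Add(194597, Mul(12, Pow(1705, Rational(1, 2)))), Rational(1, 2))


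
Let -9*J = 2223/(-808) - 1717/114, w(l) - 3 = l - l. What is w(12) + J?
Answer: 2063891/414504 ≈ 4.9792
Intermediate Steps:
w(l) = 3 (w(l) = 3 + (l - l) = 3 + 0 = 3)
J = 820379/414504 (J = -(2223/(-808) - 1717/114)/9 = -(2223*(-1/808) - 1717*1/114)/9 = -(-2223/808 - 1717/114)/9 = -⅑*(-820379/46056) = 820379/414504 ≈ 1.9792)
w(12) + J = 3 + 820379/414504 = 2063891/414504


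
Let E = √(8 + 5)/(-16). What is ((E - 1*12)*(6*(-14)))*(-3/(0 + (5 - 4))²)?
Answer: -3024 - 63*√13/4 ≈ -3080.8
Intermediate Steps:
E = -√13/16 (E = √13*(-1/16) = -√13/16 ≈ -0.22535)
((E - 1*12)*(6*(-14)))*(-3/(0 + (5 - 4))²) = ((-√13/16 - 1*12)*(6*(-14)))*(-3/(0 + (5 - 4))²) = ((-√13/16 - 12)*(-84))*(-3/(0 + 1)²) = ((-12 - √13/16)*(-84))*(-3/(1²)) = (1008 + 21*√13/4)*(-3/1) = (1008 + 21*√13/4)*(-3*1) = (1008 + 21*√13/4)*(-3) = -3024 - 63*√13/4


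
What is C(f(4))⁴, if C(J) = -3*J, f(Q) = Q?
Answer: 20736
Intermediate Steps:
C(f(4))⁴ = (-3*4)⁴ = (-12)⁴ = 20736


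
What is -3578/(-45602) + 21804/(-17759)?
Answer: -465382153/404922959 ≈ -1.1493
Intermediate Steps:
-3578/(-45602) + 21804/(-17759) = -3578*(-1/45602) + 21804*(-1/17759) = 1789/22801 - 21804/17759 = -465382153/404922959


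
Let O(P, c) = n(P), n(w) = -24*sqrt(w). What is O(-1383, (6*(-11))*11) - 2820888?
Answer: -2820888 - 24*I*sqrt(1383) ≈ -2.8209e+6 - 892.53*I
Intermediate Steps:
O(P, c) = -24*sqrt(P)
O(-1383, (6*(-11))*11) - 2820888 = -24*I*sqrt(1383) - 2820888 = -2820888 - 24*I*sqrt(1383)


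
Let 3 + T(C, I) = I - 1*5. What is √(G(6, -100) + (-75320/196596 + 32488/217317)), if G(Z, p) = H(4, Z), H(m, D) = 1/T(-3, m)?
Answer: 5*I*√108983390849918129/2373536274 ≈ 0.69543*I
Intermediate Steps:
T(C, I) = -8 + I (T(C, I) = -3 + (I - 1*5) = -3 + (I - 5) = -3 + (-5 + I) = -8 + I)
H(m, D) = 1/(-8 + m)
G(Z, p) = -¼ (G(Z, p) = 1/(-8 + 4) = 1/(-4) = -¼)
√(G(6, -100) + (-75320/196596 + 32488/217317)) = √(-¼ + (-75320/196596 + 32488/217317)) = √(-¼ + (-75320*1/196596 + 32488*(1/217317))) = √(-¼ + (-18830/49149 + 32488/217317)) = √(-¼ - 831775466/3560304411) = √(-6887406275/14241217644) = 5*I*√108983390849918129/2373536274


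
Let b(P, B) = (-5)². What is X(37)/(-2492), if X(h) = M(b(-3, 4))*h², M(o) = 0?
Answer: 0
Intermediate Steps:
b(P, B) = 25
X(h) = 0 (X(h) = 0*h² = 0)
X(37)/(-2492) = 0/(-2492) = 0*(-1/2492) = 0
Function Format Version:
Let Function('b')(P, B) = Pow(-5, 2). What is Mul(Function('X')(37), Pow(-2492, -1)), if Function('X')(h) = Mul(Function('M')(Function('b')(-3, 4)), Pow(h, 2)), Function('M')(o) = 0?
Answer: 0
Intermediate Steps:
Function('b')(P, B) = 25
Function('X')(h) = 0 (Function('X')(h) = Mul(0, Pow(h, 2)) = 0)
Mul(Function('X')(37), Pow(-2492, -1)) = Mul(0, Pow(-2492, -1)) = Mul(0, Rational(-1, 2492)) = 0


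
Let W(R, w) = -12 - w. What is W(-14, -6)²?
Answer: 36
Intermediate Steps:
W(-14, -6)² = (-12 - 1*(-6))² = (-12 + 6)² = (-6)² = 36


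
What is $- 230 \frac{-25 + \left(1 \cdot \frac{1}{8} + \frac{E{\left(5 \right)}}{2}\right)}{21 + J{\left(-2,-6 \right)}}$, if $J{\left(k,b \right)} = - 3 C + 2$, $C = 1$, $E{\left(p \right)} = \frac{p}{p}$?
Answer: $\frac{4485}{16} \approx 280.31$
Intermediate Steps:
$E{\left(p \right)} = 1$
$J{\left(k,b \right)} = -1$ ($J{\left(k,b \right)} = \left(-3\right) 1 + 2 = -3 + 2 = -1$)
$- 230 \frac{-25 + \left(1 \cdot \frac{1}{8} + \frac{E{\left(5 \right)}}{2}\right)}{21 + J{\left(-2,-6 \right)}} = - 230 \frac{-25 + \left(1 \cdot \frac{1}{8} + 1 \cdot \frac{1}{2}\right)}{21 - 1} = - 230 \frac{-25 + \left(1 \cdot \frac{1}{8} + 1 \cdot \frac{1}{2}\right)}{20} = - 230 \left(-25 + \left(\frac{1}{8} + \frac{1}{2}\right)\right) \frac{1}{20} = - 230 \left(-25 + \frac{5}{8}\right) \frac{1}{20} = - 230 \left(\left(- \frac{195}{8}\right) \frac{1}{20}\right) = \left(-230\right) \left(- \frac{39}{32}\right) = \frac{4485}{16}$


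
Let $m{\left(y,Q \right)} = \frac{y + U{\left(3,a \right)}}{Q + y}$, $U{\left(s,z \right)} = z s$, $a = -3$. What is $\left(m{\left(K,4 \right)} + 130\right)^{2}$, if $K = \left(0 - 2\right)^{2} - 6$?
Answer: $\frac{62001}{4} \approx 15500.0$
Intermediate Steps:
$U{\left(s,z \right)} = s z$
$K = -2$ ($K = \left(-2\right)^{2} - 6 = 4 - 6 = -2$)
$m{\left(y,Q \right)} = \frac{-9 + y}{Q + y}$ ($m{\left(y,Q \right)} = \frac{y + 3 \left(-3\right)}{Q + y} = \frac{y - 9}{Q + y} = \frac{-9 + y}{Q + y}$)
$\left(m{\left(K,4 \right)} + 130\right)^{2} = \left(\frac{-9 - 2}{4 - 2} + 130\right)^{2} = \left(\frac{1}{2} \left(-11\right) + 130\right)^{2} = \left(- \frac{11}{2} + 130\right)^{2} = \left(\frac{249}{2}\right)^{2} = \frac{62001}{4}$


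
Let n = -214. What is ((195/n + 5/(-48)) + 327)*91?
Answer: 152357387/5136 ≈ 29665.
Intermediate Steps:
((195/n + 5/(-48)) + 327)*91 = ((195/(-214) + 5/(-48)) + 327)*91 = ((195*(-1/214) + 5*(-1/48)) + 327)*91 = ((-195/214 - 5/48) + 327)*91 = (-5215/5136 + 327)*91 = (1674257/5136)*91 = 152357387/5136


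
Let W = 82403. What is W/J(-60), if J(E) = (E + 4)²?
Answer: 82403/3136 ≈ 26.276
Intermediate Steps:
J(E) = (4 + E)²
W/J(-60) = 82403/((4 - 60)²) = 82403/((-56)²) = 82403/3136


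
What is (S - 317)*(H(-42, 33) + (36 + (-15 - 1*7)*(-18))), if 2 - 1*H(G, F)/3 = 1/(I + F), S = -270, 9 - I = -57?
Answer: -8483911/33 ≈ -2.5709e+5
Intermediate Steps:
I = 66 (I = 9 - 1*(-57) = 9 + 57 = 66)
H(G, F) = 6 - 3/(66 + F)
(S - 317)*(H(-42, 33) + (36 + (-15 - 1*7)*(-18))) = (-270 - 317)*(3*(131 + 2*33)/(66 + 33) + (36 + (-15 - 1*7)*(-18))) = -587*(3*(131 + 66)/99 + (36 + (-15 - 7)*(-18))) = -587*(3*(1/99)*197 + (36 - 22*(-18))) = -587*(197/33 + (36 + 396)) = -587*(197/33 + 432) = -587*14453/33 = -8483911/33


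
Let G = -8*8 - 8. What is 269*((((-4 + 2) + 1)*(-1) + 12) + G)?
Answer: -15871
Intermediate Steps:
G = -72 (G = -64 - 8 = -72)
269*((((-4 + 2) + 1)*(-1) + 12) + G) = 269*((((-4 + 2) + 1)*(-1) + 12) - 72) = 269*(((-2 + 1)*(-1) + 12) - 72) = 269*((-1*(-1) + 12) - 72) = 269*((1 + 12) - 72) = 269*(13 - 72) = 269*(-59) = -15871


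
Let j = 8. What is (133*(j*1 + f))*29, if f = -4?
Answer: 15428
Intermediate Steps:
(133*(j*1 + f))*29 = (133*(8*1 - 4))*29 = (133*(8 - 4))*29 = (133*4)*29 = 532*29 = 15428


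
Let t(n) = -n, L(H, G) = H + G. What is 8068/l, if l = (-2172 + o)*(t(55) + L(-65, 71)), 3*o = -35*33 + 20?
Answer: 24204/374899 ≈ 0.064561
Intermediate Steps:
L(H, G) = G + H
o = -1135/3 (o = (-35*33 + 20)/3 = (-1155 + 20)/3 = (⅓)*(-1135) = -1135/3 ≈ -378.33)
l = 374899/3 (l = (-2172 - 1135/3)*(-1*55 + (71 - 65)) = -7651*(-55 + 6)/3 = -7651/3*(-49) = 374899/3 ≈ 1.2497e+5)
8068/l = 8068/(374899/3) = 8068*(3/374899) = 24204/374899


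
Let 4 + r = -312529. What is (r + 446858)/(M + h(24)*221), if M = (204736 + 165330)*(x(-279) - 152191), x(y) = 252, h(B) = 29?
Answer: -8955/3748496771 ≈ -2.3890e-6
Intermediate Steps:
r = -312533 (r = -4 - 312529 = -312533)
M = -56227457974 (M = (204736 + 165330)*(252 - 152191) = 370066*(-151939) = -56227457974)
(r + 446858)/(M + h(24)*221) = (-312533 + 446858)/(-56227457974 + 29*221) = 134325/(-56227457974 + 6409) = 134325/(-56227451565) = 134325*(-1/56227451565) = -8955/3748496771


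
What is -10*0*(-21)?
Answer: 0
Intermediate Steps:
-10*0*(-21) = 0*(-21) = 0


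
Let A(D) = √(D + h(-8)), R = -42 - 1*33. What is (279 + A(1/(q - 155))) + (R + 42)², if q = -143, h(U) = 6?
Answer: 1368 + √532526/298 ≈ 1370.4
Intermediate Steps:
R = -75 (R = -42 - 33 = -75)
A(D) = √(6 + D) (A(D) = √(D + 6) = √(6 + D))
(279 + A(1/(q - 155))) + (R + 42)² = (279 + √(6 + 1/(-143 - 155))) + (-75 + 42)² = (279 + √(6 + 1/(-298))) + (-33)² = (279 + √(6 - 1/298)) + 1089 = (279 + √(1787/298)) + 1089 = (279 + √532526/298) + 1089 = 1368 + √532526/298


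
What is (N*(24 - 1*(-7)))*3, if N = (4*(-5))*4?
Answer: -7440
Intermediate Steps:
N = -80 (N = -20*4 = -80)
(N*(24 - 1*(-7)))*3 = -80*(24 - 1*(-7))*3 = -80*(24 + 7)*3 = -80*31*3 = -2480*3 = -7440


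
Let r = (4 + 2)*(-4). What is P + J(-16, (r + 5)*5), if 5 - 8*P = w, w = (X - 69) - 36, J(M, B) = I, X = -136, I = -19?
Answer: 47/4 ≈ 11.750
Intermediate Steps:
r = -24 (r = 6*(-4) = -24)
J(M, B) = -19
w = -241 (w = (-136 - 69) - 36 = -205 - 36 = -241)
P = 123/4 (P = 5/8 - ⅛*(-241) = 5/8 + 241/8 = 123/4 ≈ 30.750)
P + J(-16, (r + 5)*5) = 123/4 - 19 = 47/4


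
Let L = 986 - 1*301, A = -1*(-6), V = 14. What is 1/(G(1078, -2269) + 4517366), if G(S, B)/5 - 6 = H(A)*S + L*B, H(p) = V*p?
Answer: -1/2801169 ≈ -3.5699e-7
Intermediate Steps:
A = 6
H(p) = 14*p
L = 685 (L = 986 - 301 = 685)
G(S, B) = 30 + 420*S + 3425*B (G(S, B) = 30 + 5*((14*6)*S + 685*B) = 30 + 5*(84*S + 685*B) = 30 + (420*S + 3425*B) = 30 + 420*S + 3425*B)
1/(G(1078, -2269) + 4517366) = 1/((30 + 420*1078 + 3425*(-2269)) + 4517366) = 1/((30 + 452760 - 7771325) + 4517366) = 1/(-7318535 + 4517366) = 1/(-2801169) = -1/2801169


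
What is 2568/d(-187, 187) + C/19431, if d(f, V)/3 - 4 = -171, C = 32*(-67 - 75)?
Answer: -17391784/3244977 ≈ -5.3596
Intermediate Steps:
C = -4544 (C = 32*(-142) = -4544)
d(f, V) = -501 (d(f, V) = 12 + 3*(-171) = 12 - 513 = -501)
2568/d(-187, 187) + C/19431 = 2568/(-501) - 4544/19431 = 2568*(-1/501) - 4544*1/19431 = -856/167 - 4544/19431 = -17391784/3244977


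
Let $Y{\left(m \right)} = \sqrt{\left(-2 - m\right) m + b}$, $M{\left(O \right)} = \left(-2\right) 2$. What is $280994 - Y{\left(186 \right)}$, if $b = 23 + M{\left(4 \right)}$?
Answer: $280994 - i \sqrt{34949} \approx 2.8099 \cdot 10^{5} - 186.95 i$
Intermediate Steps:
$M{\left(O \right)} = -4$
$b = 19$ ($b = 23 - 4 = 19$)
$Y{\left(m \right)} = \sqrt{19 + m \left(-2 - m\right)}$ ($Y{\left(m \right)} = \sqrt{\left(-2 - m\right) m + 19} = \sqrt{m \left(-2 - m\right) + 19} = \sqrt{19 + m \left(-2 - m\right)}$)
$280994 - Y{\left(186 \right)} = 280994 - \sqrt{19 - 186^{2} - 372} = 280994 - \sqrt{19 - 34596 - 372} = 280994 - \sqrt{-34949} = 280994 - i \sqrt{34949}$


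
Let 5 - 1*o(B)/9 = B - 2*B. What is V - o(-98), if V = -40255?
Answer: -39418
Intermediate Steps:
o(B) = 45 + 9*B (o(B) = 45 - 9*(B - 2*B) = 45 - (-9)*B = 45 + 9*B)
V - o(-98) = -40255 - (45 + 9*(-98)) = -40255 - (45 - 882) = -40255 - 1*(-837) = -40255 + 837 = -39418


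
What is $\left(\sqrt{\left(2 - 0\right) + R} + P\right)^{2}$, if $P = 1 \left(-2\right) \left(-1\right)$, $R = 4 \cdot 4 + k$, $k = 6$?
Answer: $28 + 8 \sqrt{6} \approx 47.596$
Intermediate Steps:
$R = 22$ ($R = 4 \cdot 4 + 6 = 16 + 6 = 22$)
$P = 2$ ($P = \left(-2\right) \left(-1\right) = 2$)
$\left(\sqrt{\left(2 - 0\right) + R} + P\right)^{2} = \left(\sqrt{\left(2 - 0\right) + 22} + 2\right)^{2} = \left(\sqrt{\left(2 + 0\right) + 22} + 2\right)^{2} = \left(\sqrt{2 + 22} + 2\right)^{2} = \left(\sqrt{24} + 2\right)^{2} = \left(2 \sqrt{6} + 2\right)^{2} = \left(2 + 2 \sqrt{6}\right)^{2}$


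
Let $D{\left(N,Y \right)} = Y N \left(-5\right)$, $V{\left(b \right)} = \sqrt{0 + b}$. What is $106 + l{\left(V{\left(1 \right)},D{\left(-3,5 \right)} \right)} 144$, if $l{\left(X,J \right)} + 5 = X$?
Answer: $-470$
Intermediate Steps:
$V{\left(b \right)} = \sqrt{b}$
$D{\left(N,Y \right)} = - 5 N Y$ ($D{\left(N,Y \right)} = N Y \left(-5\right) = - 5 N Y$)
$l{\left(X,J \right)} = -5 + X$
$106 + l{\left(V{\left(1 \right)},D{\left(-3,5 \right)} \right)} 144 = 106 + \left(-5 + \sqrt{1}\right) 144 = 106 + \left(-5 + 1\right) 144 = 106 - 576 = -470$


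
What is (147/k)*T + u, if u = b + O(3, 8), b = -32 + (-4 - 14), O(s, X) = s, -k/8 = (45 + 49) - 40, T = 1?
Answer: -6817/144 ≈ -47.340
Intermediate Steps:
k = -432 (k = -8*((45 + 49) - 40) = -8*(94 - 40) = -8*54 = -432)
b = -50 (b = -32 - 18 = -50)
u = -47 (u = -50 + 3 = -47)
(147/k)*T + u = (147/(-432))*1 - 47 = (147*(-1/432))*1 - 47 = -49/144*1 - 47 = -49/144 - 47 = -6817/144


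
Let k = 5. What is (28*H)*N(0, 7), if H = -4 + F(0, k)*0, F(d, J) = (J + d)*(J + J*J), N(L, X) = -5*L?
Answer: 0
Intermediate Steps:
F(d, J) = (J + d)*(J + J**2)
H = -4 (H = -4 + (5*(5 + 0 + 5**2 + 5*0))*0 = -4 + (5*(5 + 0 + 25 + 0))*0 = -4 + (5*30)*0 = -4 + 150*0 = -4 + 0 = -4)
(28*H)*N(0, 7) = (28*(-4))*(-5*0) = -112*0 = 0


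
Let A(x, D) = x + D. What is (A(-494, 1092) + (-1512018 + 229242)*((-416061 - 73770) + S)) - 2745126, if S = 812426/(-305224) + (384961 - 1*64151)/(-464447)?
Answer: 11134302670033607444362/17720046391 ≈ 6.2834e+11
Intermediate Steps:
S = -237623864931/70880185564 (S = 812426*(-1/305224) + (384961 - 64151)*(-1/464447) = -406213/152612 + 320810*(-1/464447) = -406213/152612 - 320810/464447 = -237623864931/70880185564 ≈ -3.3525)
A(x, D) = D + x
(A(-494, 1092) + (-1512018 + 229242)*((-416061 - 73770) + S)) - 2745126 = ((1092 - 494) + (-1512018 + 229242)*((-416061 - 73770) - 237623864931/70880185564)) - 2745126 = (598 - 1282776*(-489831 - 237623864931/70880185564)) - 2745126 = (598 - 1282776*(-34719549798864615/70880185564)) - 2745126 = (598 + 11134351303197088842810/17720046391) - 2745126 = 11134351313793676584628/17720046391 - 2745126 = 11134302670033607444362/17720046391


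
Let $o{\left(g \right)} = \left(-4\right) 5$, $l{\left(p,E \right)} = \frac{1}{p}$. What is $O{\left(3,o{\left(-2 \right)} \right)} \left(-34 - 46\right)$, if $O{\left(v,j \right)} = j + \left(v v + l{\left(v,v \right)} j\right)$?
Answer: $\frac{4240}{3} \approx 1413.3$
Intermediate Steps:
$o{\left(g \right)} = -20$
$O{\left(v,j \right)} = j + v^{2} + \frac{j}{v}$ ($O{\left(v,j \right)} = j + \left(v v + \frac{j}{v}\right) = j + \left(v^{2} + \frac{j}{v}\right) = j + v^{2} + \frac{j}{v}$)
$O{\left(3,o{\left(-2 \right)} \right)} \left(-34 - 46\right) = \left(-20 + 3^{2} - \frac{20}{3}\right) \left(-34 - 46\right) = \left(-20 + 9 - \frac{20}{3}\right) \left(-80\right) = \left(- \frac{53}{3}\right) \left(-80\right) = \frac{4240}{3}$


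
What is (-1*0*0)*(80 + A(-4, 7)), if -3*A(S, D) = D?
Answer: 0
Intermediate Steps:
A(S, D) = -D/3
(-1*0*0)*(80 + A(-4, 7)) = (-1*0*0)*(80 - ⅓*7) = (0*0)*(80 - 7/3) = 0*(233/3) = 0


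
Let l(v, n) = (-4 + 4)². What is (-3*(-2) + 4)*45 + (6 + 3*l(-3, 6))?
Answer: 456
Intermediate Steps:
l(v, n) = 0 (l(v, n) = 0² = 0)
(-3*(-2) + 4)*45 + (6 + 3*l(-3, 6)) = (-3*(-2) + 4)*45 + (6 + 3*0) = (6 + 4)*45 + (6 + 0) = 10*45 + 6 = 450 + 6 = 456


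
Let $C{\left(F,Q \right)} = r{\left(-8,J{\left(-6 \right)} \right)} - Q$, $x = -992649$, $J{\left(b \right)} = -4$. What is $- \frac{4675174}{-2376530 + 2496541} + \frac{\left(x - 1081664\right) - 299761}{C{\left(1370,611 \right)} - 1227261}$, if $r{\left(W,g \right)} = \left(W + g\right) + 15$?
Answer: $- \frac{5455586229392}{147357786559} \approx -37.023$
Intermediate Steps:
$r{\left(W,g \right)} = 15 + W + g$
$C{\left(F,Q \right)} = 3 - Q$ ($C{\left(F,Q \right)} = \left(15 - 8 - 4\right) - Q = 3 - Q$)
$- \frac{4675174}{-2376530 + 2496541} + \frac{\left(x - 1081664\right) - 299761}{C{\left(1370,611 \right)} - 1227261} = - \frac{4675174}{-2376530 + 2496541} + \frac{\left(-992649 - 1081664\right) - 299761}{\left(3 - 611\right) - 1227261} = - \frac{4675174}{120011} + \frac{-2074313 - 299761}{\left(3 - 611\right) - 1227261} = \left(-4675174\right) \frac{1}{120011} - \frac{2374074}{-608 - 1227261} = - \frac{4675174}{120011} - \frac{2374074}{-1227869} = - \frac{4675174}{120011} - - \frac{2374074}{1227869} = - \frac{4675174}{120011} + \frac{2374074}{1227869} = - \frac{5455586229392}{147357786559}$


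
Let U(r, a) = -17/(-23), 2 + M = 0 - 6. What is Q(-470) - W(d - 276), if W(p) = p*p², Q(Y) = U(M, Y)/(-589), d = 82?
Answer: 98911849031/13547 ≈ 7.3014e+6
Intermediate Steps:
M = -8 (M = -2 + (0 - 6) = -2 - 6 = -8)
U(r, a) = 17/23 (U(r, a) = -17*(-1/23) = 17/23)
Q(Y) = -17/13547 (Q(Y) = (17/23)/(-589) = (17/23)*(-1/589) = -17/13547)
W(p) = p³
Q(-470) - W(d - 276) = -17/13547 - (82 - 276)³ = -17/13547 - 1*(-194)³ = -17/13547 - 1*(-7301384) = -17/13547 + 7301384 = 98911849031/13547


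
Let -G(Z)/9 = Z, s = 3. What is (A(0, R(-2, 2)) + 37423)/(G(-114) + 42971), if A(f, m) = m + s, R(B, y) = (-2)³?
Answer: 37418/43997 ≈ 0.85047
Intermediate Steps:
R(B, y) = -8
G(Z) = -9*Z
A(f, m) = 3 + m (A(f, m) = m + 3 = 3 + m)
(A(0, R(-2, 2)) + 37423)/(G(-114) + 42971) = ((3 - 8) + 37423)/(-9*(-114) + 42971) = (-5 + 37423)/(1026 + 42971) = 37418/43997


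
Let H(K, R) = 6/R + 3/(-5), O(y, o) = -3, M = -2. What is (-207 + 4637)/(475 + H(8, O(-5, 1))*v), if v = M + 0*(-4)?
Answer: 22150/2401 ≈ 9.2253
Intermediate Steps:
v = -2 (v = -2 + 0*(-4) = -2 + 0 = -2)
H(K, R) = -3/5 + 6/R (H(K, R) = 6/R + 3*(-1/5) = 6/R - 3/5 = -3/5 + 6/R)
(-207 + 4637)/(475 + H(8, O(-5, 1))*v) = (-207 + 4637)/(475 + (-3/5 + 6/(-3))*(-2)) = 4430/(475 + (-3/5 + 6*(-1/3))*(-2)) = 4430/(475 + (-3/5 - 2)*(-2)) = 4430/(475 - 13/5*(-2)) = 4430/(475 + 26/5) = 4430/(2401/5) = 4430*(5/2401) = 22150/2401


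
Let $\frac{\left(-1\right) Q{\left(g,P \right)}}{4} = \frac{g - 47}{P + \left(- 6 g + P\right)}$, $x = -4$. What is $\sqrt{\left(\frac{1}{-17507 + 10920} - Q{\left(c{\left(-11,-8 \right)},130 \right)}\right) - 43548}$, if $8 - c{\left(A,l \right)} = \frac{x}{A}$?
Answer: $\frac{2 i \sqrt{163878308351145633}}{3879743} \approx 208.68 i$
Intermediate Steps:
$c{\left(A,l \right)} = 8 + \frac{4}{A}$ ($c{\left(A,l \right)} = 8 - - \frac{4}{A} = 8 + \frac{4}{A}$)
$Q{\left(g,P \right)} = - \frac{4 \left(-47 + g\right)}{- 6 g + 2 P}$ ($Q{\left(g,P \right)} = - 4 \frac{g - 47}{P + \left(- 6 g + P\right)} = - 4 \frac{-47 + g}{P + \left(P - 6 g\right)} = - 4 \frac{-47 + g}{- 6 g + 2 P} = - \frac{4 \left(-47 + g\right)}{- 6 g + 2 P}$)
$\sqrt{\left(\frac{1}{-17507 + 10920} - Q{\left(c{\left(-11,-8 \right)},130 \right)}\right) - 43548} = \sqrt{\left(\frac{1}{-17507 + 10920} - \frac{2 \left(47 - \left(8 + \frac{4}{-11}\right)\right)}{130 - 3 \left(8 + \frac{4}{-11}\right)}\right) - 43548} = \sqrt{\left(\frac{1}{-6587} - \frac{2 \left(47 - \left(8 + 4 \left(- \frac{1}{11}\right)\right)\right)}{130 - 3 \left(8 + 4 \left(- \frac{1}{11}\right)\right)}\right) - 43548} = \sqrt{\left(- \frac{1}{6587} - \frac{2 \left(47 - \left(8 - \frac{4}{11}\right)\right)}{130 - 3 \left(8 - \frac{4}{11}\right)}\right) - 43548} = \sqrt{\left(- \frac{1}{6587} - \frac{2 \left(47 - \frac{84}{11}\right)}{130 - \frac{252}{11}}\right) - 43548} = \sqrt{\left(- \frac{1}{6587} - 2 \frac{1}{\frac{1178}{11}} \cdot \frac{433}{11}\right) - 43548} = \sqrt{\left(- \frac{1}{6587} - 2 \cdot \frac{11}{1178} \cdot \frac{433}{11}\right) - 43548} = \sqrt{\left(- \frac{1}{6587} - \frac{433}{589}\right) - 43548} = \sqrt{- \frac{2852760}{3879743} - 43548} = \sqrt{- \frac{168957900924}{3879743}} = \frac{2 i \sqrt{163878308351145633}}{3879743}$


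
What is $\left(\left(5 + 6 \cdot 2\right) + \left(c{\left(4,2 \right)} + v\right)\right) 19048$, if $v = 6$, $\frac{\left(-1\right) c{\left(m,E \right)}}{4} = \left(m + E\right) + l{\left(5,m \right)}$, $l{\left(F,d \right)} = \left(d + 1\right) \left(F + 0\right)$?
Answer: $-1923848$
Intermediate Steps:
$l{\left(F,d \right)} = F \left(1 + d\right)$ ($l{\left(F,d \right)} = \left(1 + d\right) F = F \left(1 + d\right)$)
$c{\left(m,E \right)} = -20 - 24 m - 4 E$ ($c{\left(m,E \right)} = - 4 \left(\left(m + E\right) + 5 \left(1 + m\right)\right) = - 4 \left(\left(E + m\right) + \left(5 + 5 m\right)\right) = - 4 \left(5 + E + 6 m\right) = -20 - 24 m - 4 E$)
$\left(\left(5 + 6 \cdot 2\right) + \left(c{\left(4,2 \right)} + v\right)\right) 19048 = \left(\left(5 + 6 \cdot 2\right) + \left(\left(-20 - 96 - 8\right) + 6\right)\right) 19048 = \left(\left(5 + 12\right) + \left(\left(-20 - 96 - 8\right) + 6\right)\right) 19048 = \left(17 + \left(-124 + 6\right)\right) 19048 = \left(17 - 118\right) 19048 = \left(-101\right) 19048 = -1923848$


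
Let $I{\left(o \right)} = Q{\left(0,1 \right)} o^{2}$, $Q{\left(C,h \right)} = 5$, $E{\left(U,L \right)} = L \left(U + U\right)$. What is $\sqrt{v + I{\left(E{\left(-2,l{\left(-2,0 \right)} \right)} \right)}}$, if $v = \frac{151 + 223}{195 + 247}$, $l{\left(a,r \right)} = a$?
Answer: $\frac{\sqrt{54223}}{13} \approx 17.912$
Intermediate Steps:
$E{\left(U,L \right)} = 2 L U$ ($E{\left(U,L \right)} = L 2 U = 2 L U$)
$I{\left(o \right)} = 5 o^{2}$
$v = \frac{11}{13}$ ($v = \frac{374}{442} = 374 \cdot \frac{1}{442} = \frac{11}{13} \approx 0.84615$)
$\sqrt{v + I{\left(E{\left(-2,l{\left(-2,0 \right)} \right)} \right)}} = \sqrt{\frac{11}{13} + 5 \left(2 \left(-2\right) \left(-2\right)\right)^{2}} = \sqrt{\frac{11}{13} + 5 \cdot 8^{2}} = \sqrt{\frac{11}{13} + 5 \cdot 64} = \sqrt{\frac{11}{13} + 320} = \sqrt{\frac{4171}{13}} = \frac{\sqrt{54223}}{13}$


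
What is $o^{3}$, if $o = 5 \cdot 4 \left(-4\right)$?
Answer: $-512000$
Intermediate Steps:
$o = -80$ ($o = 20 \left(-4\right) = -80$)
$o^{3} = \left(-80\right)^{3} = -512000$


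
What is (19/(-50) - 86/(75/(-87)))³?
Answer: 122689385209/125000 ≈ 9.8152e+5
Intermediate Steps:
(19/(-50) - 86/(75/(-87)))³ = (19*(-1/50) - 86/(75*(-1/87)))³ = (-19/50 - 86/(-25/29))³ = (-19/50 - 86*(-29/25))³ = (-19/50 + 2494/25)³ = (4969/50)³ = 122689385209/125000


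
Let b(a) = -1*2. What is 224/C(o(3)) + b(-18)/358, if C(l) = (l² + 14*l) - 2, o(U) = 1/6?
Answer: 1443443/2327 ≈ 620.30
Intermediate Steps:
o(U) = ⅙ (o(U) = 1*(⅙) = ⅙)
C(l) = -2 + l² + 14*l
b(a) = -2
224/C(o(3)) + b(-18)/358 = 224/(-2 + (⅙)² + 14*(⅙)) - 2/358 = 224/(-2 + 1/36 + 7/3) - 2*1/358 = 224/(13/36) - 1/179 = 224*(36/13) - 1/179 = 8064/13 - 1/179 = 1443443/2327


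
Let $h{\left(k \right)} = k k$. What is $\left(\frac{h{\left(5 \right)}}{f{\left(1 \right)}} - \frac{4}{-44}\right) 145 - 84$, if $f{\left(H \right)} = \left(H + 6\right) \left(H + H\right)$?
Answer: $\frac{28969}{154} \approx 188.11$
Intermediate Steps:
$h{\left(k \right)} = k^{2}$
$f{\left(H \right)} = 2 H \left(6 + H\right)$ ($f{\left(H \right)} = \left(6 + H\right) 2 H = 2 H \left(6 + H\right)$)
$\left(\frac{h{\left(5 \right)}}{f{\left(1 \right)}} - \frac{4}{-44}\right) 145 - 84 = \left(\frac{5^{2}}{2 \cdot 1 \left(6 + 1\right)} - \frac{4}{-44}\right) 145 - 84 = \left(\frac{25}{2 \cdot 1 \cdot 7} - - \frac{1}{11}\right) 145 - 84 = \left(\frac{25}{14} + \frac{1}{11}\right) 145 - 84 = \frac{289}{154} \cdot 145 - 84 = \frac{41905}{154} - 84 = \frac{28969}{154}$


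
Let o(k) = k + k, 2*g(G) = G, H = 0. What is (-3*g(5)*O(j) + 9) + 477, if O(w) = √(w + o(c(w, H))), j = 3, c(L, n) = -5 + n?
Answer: 486 - 15*I*√7/2 ≈ 486.0 - 19.843*I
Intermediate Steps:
g(G) = G/2
o(k) = 2*k
O(w) = √(-10 + w) (O(w) = √(w + 2*(-5 + 0)) = √(w + 2*(-5)) = √(w - 10) = √(-10 + w))
(-3*g(5)*O(j) + 9) + 477 = (-3*(½)*5*√(-10 + 3) + 9) + 477 = (-15*√(-7)/2 + 9) + 477 = (-15*I*√7/2 + 9) + 477 = (9 - 15*I*√7/2) + 477 = 486 - 15*I*√7/2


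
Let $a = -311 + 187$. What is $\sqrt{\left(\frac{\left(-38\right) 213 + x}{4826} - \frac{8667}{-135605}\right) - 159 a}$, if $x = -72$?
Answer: $\frac{6 \sqrt{58633590908337927765}}{327214865} \approx 140.41$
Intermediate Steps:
$a = -124$
$\sqrt{\left(\frac{\left(-38\right) 213 + x}{4826} - \frac{8667}{-135605}\right) - 159 a} = \sqrt{\left(\frac{\left(-38\right) 213 - 72}{4826} - \frac{8667}{-135605}\right) - -19716} = \sqrt{\left(\left(-8094 - 72\right) \frac{1}{4826} - - \frac{8667}{135605}\right) + 19716} = \sqrt{\left(\left(-8166\right) \frac{1}{4826} + \frac{8667}{135605}\right) + 19716} = \sqrt{\left(- \frac{4083}{2413} + \frac{8667}{135605}\right) + 19716} = \sqrt{- \frac{532761744}{327214865} + 19716} = \sqrt{\frac{6450835516596}{327214865}} = \frac{6 \sqrt{58633590908337927765}}{327214865}$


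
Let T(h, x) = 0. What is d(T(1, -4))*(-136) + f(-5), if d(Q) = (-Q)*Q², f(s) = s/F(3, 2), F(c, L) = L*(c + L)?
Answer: -½ ≈ -0.50000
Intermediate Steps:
F(c, L) = L*(L + c)
f(s) = s/10 (f(s) = s/((2*(2 + 3))) = s/((2*5)) = s/10)
d(Q) = -Q³
d(T(1, -4))*(-136) + f(-5) = -1*0³*(-136) + (⅒)*(-5) = -1*0*(-136) - ½ = 0*(-136) - ½ = 0 - ½ = -½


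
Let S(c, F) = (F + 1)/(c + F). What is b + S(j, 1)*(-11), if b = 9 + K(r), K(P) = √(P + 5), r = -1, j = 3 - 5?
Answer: 33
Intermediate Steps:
j = -2
K(P) = √(5 + P)
S(c, F) = (1 + F)/(F + c)
b = 11 (b = 9 + √(5 - 1) = 9 + √4 = 9 + 2 = 11)
b + S(j, 1)*(-11) = 11 + ((1 + 1)/(1 - 2))*(-11) = 11 + (2/(-1))*(-11) = 11 - 1*2*(-11) = 11 - 2*(-11) = 11 + 22 = 33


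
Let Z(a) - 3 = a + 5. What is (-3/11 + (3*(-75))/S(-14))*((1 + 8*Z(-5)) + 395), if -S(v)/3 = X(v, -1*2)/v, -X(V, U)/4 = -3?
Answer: -405510/11 ≈ -36865.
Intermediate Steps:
X(V, U) = 12 (X(V, U) = -4*(-3) = 12)
Z(a) = 8 + a (Z(a) = 3 + (a + 5) = 3 + (5 + a) = 8 + a)
S(v) = -36/v
(-3/11 + (3*(-75))/S(-14))*((1 + 8*Z(-5)) + 395) = (-3/11 + (3*(-75))/((-36/(-14))))*((1 + 8*(8 - 5)) + 395) = (-3*1/11 - 225/((-36*(-1/14))))*((1 + 8*3) + 395) = (-3/11 - 225/18/7)*((1 + 24) + 395) = (-3/11 - 225*7/18)*(25 + 395) = (-3/11 - 175/2)*420 = -1931/22*420 = -405510/11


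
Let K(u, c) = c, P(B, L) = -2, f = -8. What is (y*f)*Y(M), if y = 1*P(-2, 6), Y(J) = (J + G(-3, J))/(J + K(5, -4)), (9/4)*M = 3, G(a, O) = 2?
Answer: -20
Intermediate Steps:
M = 4/3 (M = (4/9)*3 = 4/3 ≈ 1.3333)
Y(J) = (2 + J)/(-4 + J) (Y(J) = (J + 2)/(J - 4) = (2 + J)/(-4 + J))
y = -2 (y = 1*(-2) = -2)
(y*f)*Y(M) = (-2*(-8))*((2 + 4/3)/(-4 + 4/3)) = 16*((10/3)/(-8/3)) = 16*(-3/8*10/3) = 16*(-5/4) = -20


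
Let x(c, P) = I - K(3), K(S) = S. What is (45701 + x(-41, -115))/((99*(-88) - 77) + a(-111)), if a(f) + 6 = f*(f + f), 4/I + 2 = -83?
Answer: 3884326/1346995 ≈ 2.8837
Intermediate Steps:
I = -4/85 (I = 4/(-2 - 83) = 4/(-85) = 4*(-1/85) = -4/85 ≈ -0.047059)
a(f) = -6 + 2*f² (a(f) = -6 + f*(f + f) = -6 + f*(2*f) = -6 + 2*f²)
x(c, P) = -259/85 (x(c, P) = -4/85 - 1*3 = -4/85 - 3 = -259/85)
(45701 + x(-41, -115))/((99*(-88) - 77) + a(-111)) = (45701 - 259/85)/((99*(-88) - 77) + (-6 + 2*(-111)²)) = 3884326/(85*((-8712 - 77) + (-6 + 2*12321))) = 3884326/(85*(-8789 + (-6 + 24642))) = 3884326/(85*(-8789 + 24636)) = (3884326/85)/15847 = (3884326/85)*(1/15847) = 3884326/1346995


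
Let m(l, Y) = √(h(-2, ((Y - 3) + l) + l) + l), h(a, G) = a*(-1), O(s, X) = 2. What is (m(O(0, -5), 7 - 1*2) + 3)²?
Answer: 25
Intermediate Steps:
h(a, G) = -a
m(l, Y) = √(2 + l) (m(l, Y) = √(-1*(-2) + l) = √(2 + l))
(m(O(0, -5), 7 - 1*2) + 3)² = (√(2 + 2) + 3)² = (√4 + 3)² = (2 + 3)² = 5² = 25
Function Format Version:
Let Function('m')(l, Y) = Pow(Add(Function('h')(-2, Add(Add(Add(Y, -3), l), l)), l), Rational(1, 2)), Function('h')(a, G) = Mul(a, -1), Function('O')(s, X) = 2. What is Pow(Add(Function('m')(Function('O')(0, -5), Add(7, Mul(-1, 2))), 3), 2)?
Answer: 25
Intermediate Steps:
Function('h')(a, G) = Mul(-1, a)
Function('m')(l, Y) = Pow(Add(2, l), Rational(1, 2)) (Function('m')(l, Y) = Pow(Add(Mul(-1, -2), l), Rational(1, 2)) = Pow(Add(2, l), Rational(1, 2)))
Pow(Add(Function('m')(Function('O')(0, -5), Add(7, Mul(-1, 2))), 3), 2) = Pow(Add(Pow(Add(2, 2), Rational(1, 2)), 3), 2) = Pow(Add(Pow(4, Rational(1, 2)), 3), 2) = Pow(Add(2, 3), 2) = Pow(5, 2) = 25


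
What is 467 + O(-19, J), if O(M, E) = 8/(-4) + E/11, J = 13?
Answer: 5128/11 ≈ 466.18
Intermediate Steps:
O(M, E) = -2 + E/11 (O(M, E) = 8*(-¼) + E*(1/11) = -2 + E/11)
467 + O(-19, J) = 467 + (-2 + (1/11)*13) = 467 + (-2 + 13/11) = 467 - 9/11 = 5128/11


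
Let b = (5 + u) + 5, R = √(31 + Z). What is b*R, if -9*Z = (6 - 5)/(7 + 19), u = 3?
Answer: √188578/6 ≈ 72.376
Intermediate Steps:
Z = -1/234 (Z = -(6 - 5)/(9*(7 + 19)) = -1/(9*26) = -⅑*1/26 = -1/234 ≈ -0.0042735)
R = √188578/78 (R = √(31 - 1/234) = √(7253/234) = √188578/78 ≈ 5.5674)
b = 13 (b = (5 + 3) + 5 = 8 + 5 = 13)
b*R = 13*(√188578/78) = √188578/6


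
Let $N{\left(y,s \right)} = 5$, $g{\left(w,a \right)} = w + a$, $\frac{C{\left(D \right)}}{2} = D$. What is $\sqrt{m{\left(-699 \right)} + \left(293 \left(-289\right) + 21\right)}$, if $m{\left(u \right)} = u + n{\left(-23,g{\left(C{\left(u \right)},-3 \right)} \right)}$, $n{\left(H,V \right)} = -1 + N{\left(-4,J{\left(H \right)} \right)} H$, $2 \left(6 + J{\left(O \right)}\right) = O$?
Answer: $i \sqrt{85471} \approx 292.35 i$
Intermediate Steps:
$J{\left(O \right)} = -6 + \frac{O}{2}$
$C{\left(D \right)} = 2 D$
$g{\left(w,a \right)} = a + w$
$n{\left(H,V \right)} = -1 + 5 H$
$m{\left(u \right)} = -116 + u$ ($m{\left(u \right)} = u + \left(-1 + 5 \left(-23\right)\right) = u - 116 = -116 + u$)
$\sqrt{m{\left(-699 \right)} + \left(293 \left(-289\right) + 21\right)} = \sqrt{\left(-116 - 699\right) + \left(293 \left(-289\right) + 21\right)} = \sqrt{-815 + \left(-84677 + 21\right)} = \sqrt{-815 - 84656} = \sqrt{-85471} = i \sqrt{85471}$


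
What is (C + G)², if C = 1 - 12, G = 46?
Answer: 1225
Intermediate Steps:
C = -11
(C + G)² = (-11 + 46)² = 35² = 1225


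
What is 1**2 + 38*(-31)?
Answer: -1177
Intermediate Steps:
1**2 + 38*(-31) = 1 - 1178 = -1177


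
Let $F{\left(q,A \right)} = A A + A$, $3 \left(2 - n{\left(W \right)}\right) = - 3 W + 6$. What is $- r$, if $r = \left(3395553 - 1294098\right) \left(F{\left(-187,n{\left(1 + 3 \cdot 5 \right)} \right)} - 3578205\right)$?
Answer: $7518865192515$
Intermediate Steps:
$n{\left(W \right)} = W$ ($n{\left(W \right)} = 2 - \frac{- 3 W + 6}{3} = 2 - \frac{6 - 3 W}{3} = 2 + \left(-2 + W\right) = W$)
$F{\left(q,A \right)} = A + A^{2}$ ($F{\left(q,A \right)} = A^{2} + A = A + A^{2}$)
$r = -7518865192515$ ($r = \left(3395553 - 1294098\right) \left(\left(1 + 3 \cdot 5\right) \left(1 + \left(1 + 3 \cdot 5\right)\right) - 3578205\right) = 2101455 \left(\left(1 + 15\right) \left(1 + \left(1 + 15\right)\right) - 3578205\right) = 2101455 \left(16 \left(1 + 16\right) - 3578205\right) = 2101455 \left(16 \cdot 17 - 3578205\right) = 2101455 \left(272 - 3578205\right) = 2101455 \left(-3577933\right) = -7518865192515$)
$- r = \left(-1\right) \left(-7518865192515\right) = 7518865192515$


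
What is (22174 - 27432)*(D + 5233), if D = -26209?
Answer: 110291808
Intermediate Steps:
(22174 - 27432)*(D + 5233) = (22174 - 27432)*(-26209 + 5233) = -5258*(-20976) = 110291808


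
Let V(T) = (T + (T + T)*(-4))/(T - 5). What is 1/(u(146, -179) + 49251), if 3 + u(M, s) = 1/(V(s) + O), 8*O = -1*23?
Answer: 891/43879876 ≈ 2.0305e-5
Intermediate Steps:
V(T) = -7*T/(-5 + T) (V(T) = (T + (2*T)*(-4))/(-5 + T) = (T - 8*T)/(-5 + T) = (-7*T)/(-5 + T) = -7*T/(-5 + T))
O = -23/8 (O = (-1*23)/8 = (⅛)*(-23) = -23/8 ≈ -2.8750)
u(M, s) = -3 + 1/(-23/8 - 7*s/(-5 + s)) (u(M, s) = -3 + 1/(-7*s/(-5 + s) - 23/8) = -3 + 1/(-23/8 - 7*s/(-5 + s)))
1/(u(146, -179) + 49251) = 1/(35*(11 - 7*(-179))/(-115 + 79*(-179)) + 49251) = 1/(35*(11 + 1253)/(-115 - 14141) + 49251) = 1/(35*1264/(-14256) + 49251) = 1/(35*(-1/14256)*1264 + 49251) = 1/(-2765/891 + 49251) = 1/(43879876/891) = 891/43879876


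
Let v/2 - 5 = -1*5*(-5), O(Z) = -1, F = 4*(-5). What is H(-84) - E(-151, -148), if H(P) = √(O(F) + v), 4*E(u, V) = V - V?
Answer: √59 ≈ 7.6811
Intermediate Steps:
F = -20
E(u, V) = 0 (E(u, V) = (V - V)/4 = (¼)*0 = 0)
v = 60 (v = 10 + 2*(-1*5*(-5)) = 10 + 2*(-5*(-5)) = 10 + 2*25 = 10 + 50 = 60)
H(P) = √59 (H(P) = √(-1 + 60) = √59)
H(-84) - E(-151, -148) = √59 - 1*0 = √59 + 0 = √59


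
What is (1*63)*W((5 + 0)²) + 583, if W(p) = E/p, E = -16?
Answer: 13567/25 ≈ 542.68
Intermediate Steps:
W(p) = -16/p
(1*63)*W((5 + 0)²) + 583 = (1*63)*(-16/(5 + 0)²) + 583 = 63*(-16/(5²)) + 583 = 63*(-16/25) + 583 = -1008/25 + 583 = 13567/25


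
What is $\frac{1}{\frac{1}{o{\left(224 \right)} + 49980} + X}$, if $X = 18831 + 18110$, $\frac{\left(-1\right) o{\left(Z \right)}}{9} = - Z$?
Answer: $\frac{51996}{1920784237} \approx 2.707 \cdot 10^{-5}$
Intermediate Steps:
$o{\left(Z \right)} = 9 Z$ ($o{\left(Z \right)} = - 9 \left(- Z\right) = 9 Z$)
$X = 36941$
$\frac{1}{\frac{1}{o{\left(224 \right)} + 49980} + X} = \frac{1}{\frac{1}{9 \cdot 224 + 49980} + 36941} = \frac{1}{\frac{1}{2016 + 49980} + 36941} = \frac{1}{\frac{1}{51996} + 36941} = \frac{1}{\frac{1920784237}{51996}} = \frac{51996}{1920784237}$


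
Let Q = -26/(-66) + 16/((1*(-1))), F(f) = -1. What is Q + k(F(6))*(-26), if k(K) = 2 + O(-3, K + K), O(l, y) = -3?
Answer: 343/33 ≈ 10.394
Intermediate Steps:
k(K) = -1 (k(K) = 2 - 3 = -1)
Q = -515/33 (Q = -26*(-1/66) + 16/(-1) = 13/33 + 16*(-1) = 13/33 - 16 = -515/33 ≈ -15.606)
Q + k(F(6))*(-26) = -515/33 - 1*(-26) = -515/33 + 26 = 343/33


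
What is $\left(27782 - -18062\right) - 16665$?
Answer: $29179$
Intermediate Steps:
$\left(27782 - -18062\right) - 16665 = \left(27782 + 18062\right) - 16665 = 45844 - 16665 = 29179$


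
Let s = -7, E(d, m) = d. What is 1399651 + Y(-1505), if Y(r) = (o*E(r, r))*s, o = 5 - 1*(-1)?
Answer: 1462861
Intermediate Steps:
o = 6 (o = 5 + 1 = 6)
Y(r) = -42*r (Y(r) = (6*r)*(-7) = -42*r)
1399651 + Y(-1505) = 1399651 - 42*(-1505) = 1399651 + 63210 = 1462861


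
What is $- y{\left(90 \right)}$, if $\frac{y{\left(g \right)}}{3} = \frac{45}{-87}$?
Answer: $\frac{45}{29} \approx 1.5517$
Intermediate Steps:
$y{\left(g \right)} = - \frac{45}{29}$ ($y{\left(g \right)} = 3 \frac{45}{-87} = 3 \cdot 45 \left(- \frac{1}{87}\right) = 3 \left(- \frac{15}{29}\right) = - \frac{45}{29}$)
$- y{\left(90 \right)} = \left(-1\right) \left(- \frac{45}{29}\right) = \frac{45}{29}$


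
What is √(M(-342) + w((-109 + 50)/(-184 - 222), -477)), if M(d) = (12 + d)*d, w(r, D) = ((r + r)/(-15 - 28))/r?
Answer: √208678054/43 ≈ 335.95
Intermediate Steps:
w(r, D) = -2/43 (w(r, D) = ((2*r)/(-43))/r = ((2*r)*(-1/43))/r = (-2*r/43)/r = -2/43)
M(d) = d*(12 + d)
√(M(-342) + w((-109 + 50)/(-184 - 222), -477)) = √(-342*(12 - 342) - 2/43) = √(-342*(-330) - 2/43) = √(112860 - 2/43) = √(4852978/43) = √208678054/43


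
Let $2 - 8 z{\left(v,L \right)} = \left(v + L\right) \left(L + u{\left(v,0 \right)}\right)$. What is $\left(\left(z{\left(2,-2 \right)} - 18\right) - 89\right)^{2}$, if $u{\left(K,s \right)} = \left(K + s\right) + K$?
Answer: $\frac{182329}{16} \approx 11396.0$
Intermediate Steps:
$u{\left(K,s \right)} = s + 2 K$
$z{\left(v,L \right)} = \frac{1}{4} - \frac{\left(L + v\right) \left(L + 2 v\right)}{8}$ ($z{\left(v,L \right)} = \frac{1}{4} - \frac{\left(v + L\right) \left(L + \left(0 + 2 v\right)\right)}{8} = \frac{1}{4} - \frac{\left(L + v\right) \left(L + 2 v\right)}{8}$)
$\left(\left(z{\left(2,-2 \right)} - 18\right) - 89\right)^{2} = \left(\left(\left(\frac{1}{4} - \frac{2^{2}}{4} - \frac{\left(-2\right)^{2}}{8} - \left(- \frac{3}{4}\right) 2\right) - 18\right) - 89\right)^{2} = \left(\left(\left(\frac{1}{4} - 1 - \frac{1}{2} + \frac{3}{2}\right) - 18\right) - 89\right)^{2} = \left(\left(\frac{1}{4} - 18\right) - 89\right)^{2} = \left(- \frac{71}{4} - 89\right)^{2} = \left(- \frac{427}{4}\right)^{2} = \frac{182329}{16}$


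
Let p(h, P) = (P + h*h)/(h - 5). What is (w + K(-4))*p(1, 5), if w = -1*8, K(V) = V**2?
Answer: -12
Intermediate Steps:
p(h, P) = (P + h**2)/(-5 + h)
w = -8
(w + K(-4))*p(1, 5) = (-8 + (-4)**2)*((5 + 1**2)/(-5 + 1)) = (-8 + 16)*((5 + 1)/(-4)) = 8*(-1/4*6) = 8*(-3/2) = -12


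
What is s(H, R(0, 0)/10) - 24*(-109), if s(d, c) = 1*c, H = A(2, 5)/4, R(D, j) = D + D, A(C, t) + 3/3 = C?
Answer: 2616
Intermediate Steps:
A(C, t) = -1 + C
R(D, j) = 2*D
H = ¼ (H = (-1 + 2)/4 = 1*(¼) = ¼ ≈ 0.25000)
s(d, c) = c
s(H, R(0, 0)/10) - 24*(-109) = (2*0)/10 - 24*(-109) = 0*(⅒) + 2616 = 0 + 2616 = 2616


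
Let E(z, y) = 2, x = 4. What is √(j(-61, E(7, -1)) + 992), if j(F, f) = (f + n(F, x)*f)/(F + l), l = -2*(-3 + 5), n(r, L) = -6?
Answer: √167674/13 ≈ 31.498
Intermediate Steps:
l = -4 (l = -2*2 = -4)
j(F, f) = -5*f/(-4 + F) (j(F, f) = (f - 6*f)/(F - 4) = (-5*f)/(-4 + F) = -5*f/(-4 + F))
√(j(-61, E(7, -1)) + 992) = √(-5*2/(-4 - 61) + 992) = √(-5*2/(-65) + 992) = √(-5*2*(-1/65) + 992) = √(2/13 + 992) = √(12898/13) = √167674/13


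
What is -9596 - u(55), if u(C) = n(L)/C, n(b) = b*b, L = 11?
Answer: -47991/5 ≈ -9598.2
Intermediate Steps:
n(b) = b**2
u(C) = 121/C (u(C) = 11**2/C = 121/C)
-9596 - u(55) = -9596 - 121/55 = -9596 - 1*11/5 = -9596 - 11/5 = -47991/5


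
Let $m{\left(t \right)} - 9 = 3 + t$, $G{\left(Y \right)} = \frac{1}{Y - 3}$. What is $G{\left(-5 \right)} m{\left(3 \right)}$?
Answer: $- \frac{15}{8} \approx -1.875$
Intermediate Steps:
$G{\left(Y \right)} = \frac{1}{-3 + Y}$
$m{\left(t \right)} = 12 + t$ ($m{\left(t \right)} = 9 + \left(3 + t\right) = 12 + t$)
$G{\left(-5 \right)} m{\left(3 \right)} = \frac{12 + 3}{-3 - 5} = \frac{1}{-8} \cdot 15 = \left(- \frac{1}{8}\right) 15 = - \frac{15}{8}$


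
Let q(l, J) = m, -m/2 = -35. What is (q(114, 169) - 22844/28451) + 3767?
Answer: 109143643/28451 ≈ 3836.2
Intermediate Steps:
m = 70 (m = -2*(-35) = 70)
q(l, J) = 70
(q(114, 169) - 22844/28451) + 3767 = (70 - 22844/28451) + 3767 = 1968726/28451 + 3767 = 109143643/28451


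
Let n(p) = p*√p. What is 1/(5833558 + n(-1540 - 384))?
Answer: 2916779/17018760578194 + 962*I*√481/8509380289097 ≈ 1.7139e-7 + 2.4794e-9*I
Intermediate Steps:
n(p) = p^(3/2)
1/(5833558 + n(-1540 - 384)) = 1/(5833558 + (-1540 - 384)^(3/2)) = 1/(5833558 + (-1924)^(3/2)) = 1/(5833558 - 3848*I*√481)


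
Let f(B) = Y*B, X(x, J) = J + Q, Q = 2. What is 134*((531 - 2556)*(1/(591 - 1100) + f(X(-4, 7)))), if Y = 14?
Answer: -17402489550/509 ≈ -3.4190e+7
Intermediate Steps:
X(x, J) = 2 + J (X(x, J) = J + 2 = 2 + J)
f(B) = 14*B
134*((531 - 2556)*(1/(591 - 1100) + f(X(-4, 7)))) = 134*((531 - 2556)*(1/(591 - 1100) + 14*(2 + 7))) = 134*(-2025*(1/(-509) + 14*9)) = 134*(-2025*(-1/509 + 126)) = 134*(-2025*64133/509) = 134*(-129869325/509) = -17402489550/509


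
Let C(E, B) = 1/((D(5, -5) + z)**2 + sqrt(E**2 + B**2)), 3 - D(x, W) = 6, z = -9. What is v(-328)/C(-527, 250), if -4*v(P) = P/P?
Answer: -36 - sqrt(340229)/4 ≈ -181.82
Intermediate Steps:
D(x, W) = -3 (D(x, W) = 3 - 1*6 = 3 - 6 = -3)
v(P) = -1/4 (v(P) = -P/(4*P) = -1/4*1 = -1/4)
C(E, B) = 1/(144 + sqrt(B**2 + E**2)) (C(E, B) = 1/((-3 - 9)**2 + sqrt(E**2 + B**2)) = 1/((-12)**2 + sqrt(B**2 + E**2)) = 1/(144 + sqrt(B**2 + E**2)))
v(-328)/C(-527, 250) = -(36 + sqrt(250**2 + (-527)**2)/4) = -(36 + sqrt(62500 + 277729)/4) = -(36 + sqrt(340229)/4) = -(144 + sqrt(340229))/4 = -36 - sqrt(340229)/4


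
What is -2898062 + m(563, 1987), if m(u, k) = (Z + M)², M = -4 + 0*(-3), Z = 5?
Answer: -2898061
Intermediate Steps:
M = -4 (M = -4 + 0 = -4)
m(u, k) = 1 (m(u, k) = (5 - 4)² = 1² = 1)
-2898062 + m(563, 1987) = -2898062 + 1 = -2898061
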